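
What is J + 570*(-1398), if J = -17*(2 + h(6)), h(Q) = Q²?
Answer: -797506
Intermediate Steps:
J = -646 (J = -17*(2 + 6²) = -17*(2 + 36) = -17*38 = -646)
J + 570*(-1398) = -646 + 570*(-1398) = -646 - 796860 = -797506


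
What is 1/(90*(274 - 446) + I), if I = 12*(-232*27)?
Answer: -1/90648 ≈ -1.1032e-5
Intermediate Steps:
I = -75168 (I = 12*(-6264) = -75168)
1/(90*(274 - 446) + I) = 1/(90*(274 - 446) - 75168) = 1/(90*(-172) - 75168) = 1/(-15480 - 75168) = 1/(-90648) = -1/90648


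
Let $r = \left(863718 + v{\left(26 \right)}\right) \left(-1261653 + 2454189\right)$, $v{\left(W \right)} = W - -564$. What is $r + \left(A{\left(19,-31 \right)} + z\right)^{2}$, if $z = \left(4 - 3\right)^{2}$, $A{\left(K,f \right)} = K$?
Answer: $1030718405488$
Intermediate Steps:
$v{\left(W \right)} = 564 + W$ ($v{\left(W \right)} = W + 564 = 564 + W$)
$z = 1$ ($z = 1^{2} = 1$)
$r = 1030718405088$ ($r = \left(863718 + \left(564 + 26\right)\right) \left(-1261653 + 2454189\right) = \left(863718 + 590\right) 1192536 = 864308 \cdot 1192536 = 1030718405088$)
$r + \left(A{\left(19,-31 \right)} + z\right)^{2} = 1030718405088 + \left(19 + 1\right)^{2} = 1030718405088 + 20^{2} = 1030718405088 + 400 = 1030718405488$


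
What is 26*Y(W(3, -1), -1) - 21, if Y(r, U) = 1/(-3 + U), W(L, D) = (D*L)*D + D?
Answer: -55/2 ≈ -27.500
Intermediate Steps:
W(L, D) = D + L*D**2 (W(L, D) = L*D**2 + D = D + L*D**2)
26*Y(W(3, -1), -1) - 21 = 26/(-3 - 1) - 21 = 26/(-4) - 21 = 26*(-1/4) - 21 = -13/2 - 21 = -55/2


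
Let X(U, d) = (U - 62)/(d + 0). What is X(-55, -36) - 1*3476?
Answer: -13891/4 ≈ -3472.8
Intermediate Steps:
X(U, d) = (-62 + U)/d
X(-55, -36) - 1*3476 = (-62 - 55)/(-36) - 1*3476 = -1/36*(-117) - 3476 = 13/4 - 3476 = -13891/4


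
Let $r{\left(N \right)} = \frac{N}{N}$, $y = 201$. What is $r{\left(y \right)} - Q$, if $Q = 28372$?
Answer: $-28371$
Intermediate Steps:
$r{\left(N \right)} = 1$
$r{\left(y \right)} - Q = 1 - 28372 = -28371$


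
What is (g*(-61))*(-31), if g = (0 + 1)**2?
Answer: 1891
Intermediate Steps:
g = 1 (g = 1**2 = 1)
(g*(-61))*(-31) = (1*(-61))*(-31) = -61*(-31) = 1891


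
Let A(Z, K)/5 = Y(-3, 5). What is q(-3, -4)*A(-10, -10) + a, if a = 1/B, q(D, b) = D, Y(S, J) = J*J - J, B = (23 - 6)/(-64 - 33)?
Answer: -5197/17 ≈ -305.71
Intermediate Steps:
B = -17/97 (B = 17/(-97) = 17*(-1/97) = -17/97 ≈ -0.17526)
Y(S, J) = J² - J
a = -97/17 (a = 1/(-17/97) = -97/17 ≈ -5.7059)
A(Z, K) = 100 (A(Z, K) = 5*(5*(-1 + 5)) = 5*(5*4) = 5*20 = 100)
q(-3, -4)*A(-10, -10) + a = -3*100 - 97/17 = -300 - 97/17 = -5197/17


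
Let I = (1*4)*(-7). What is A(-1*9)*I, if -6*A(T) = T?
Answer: -42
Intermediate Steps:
A(T) = -T/6
I = -28 (I = 4*(-7) = -28)
A(-1*9)*I = -(-1)*9/6*(-28) = -⅙*(-9)*(-28) = (3/2)*(-28) = -42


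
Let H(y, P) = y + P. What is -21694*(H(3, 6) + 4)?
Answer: -282022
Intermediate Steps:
H(y, P) = P + y
-21694*(H(3, 6) + 4) = -21694*((6 + 3) + 4) = -21694*(9 + 4) = -21694*13 = -282022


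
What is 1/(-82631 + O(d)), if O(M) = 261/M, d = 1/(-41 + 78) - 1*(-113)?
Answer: -1394/115184395 ≈ -1.2102e-5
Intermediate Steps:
d = 4182/37 (d = 1/37 + 113 = 4182/37 ≈ 113.03)
1/(-82631 + O(d)) = 1/(-82631 + 261/(4182/37)) = 1/(-82631 + 261*(37/4182)) = 1/(-82631 + 3219/1394) = 1/(-115184395/1394) = -1394/115184395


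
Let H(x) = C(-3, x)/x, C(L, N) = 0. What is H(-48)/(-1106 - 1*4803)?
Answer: 0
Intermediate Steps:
H(x) = 0 (H(x) = 0/x = 0)
H(-48)/(-1106 - 1*4803) = 0/(-1106 - 1*4803) = 0/(-1106 - 4803) = 0/(-5909) = 0*(-1/5909) = 0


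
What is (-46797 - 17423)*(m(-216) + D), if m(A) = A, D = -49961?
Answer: 3222366940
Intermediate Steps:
(-46797 - 17423)*(m(-216) + D) = (-46797 - 17423)*(-216 - 49961) = -64220*(-50177) = 3222366940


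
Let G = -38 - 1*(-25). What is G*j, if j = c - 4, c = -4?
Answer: 104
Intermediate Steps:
G = -13 (G = -38 + 25 = -13)
j = -8 (j = -4 - 4 = -8)
G*j = -13*(-8) = 104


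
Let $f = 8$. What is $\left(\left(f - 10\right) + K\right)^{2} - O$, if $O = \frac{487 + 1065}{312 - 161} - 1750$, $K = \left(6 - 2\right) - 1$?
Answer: $\frac{262849}{151} \approx 1740.7$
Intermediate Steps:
$K = 3$ ($K = 4 + \left(-5 + 4\right) = 4 - 1 = 3$)
$O = - \frac{262698}{151}$ ($O = \frac{1552}{151} - 1750 = - \frac{262698}{151} \approx -1739.7$)
$\left(\left(f - 10\right) + K\right)^{2} - O = \left(\left(8 - 10\right) + 3\right)^{2} - - \frac{262698}{151} = \left(\left(8 - 10\right) + 3\right)^{2} + \frac{262698}{151} = \left(-2 + 3\right)^{2} + \frac{262698}{151} = 1^{2} + \frac{262698}{151} = 1 + \frac{262698}{151} = \frac{262849}{151}$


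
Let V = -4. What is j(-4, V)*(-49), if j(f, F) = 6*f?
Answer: 1176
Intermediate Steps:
j(-4, V)*(-49) = (6*(-4))*(-49) = -24*(-49) = 1176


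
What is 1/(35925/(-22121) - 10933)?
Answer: -22121/241884818 ≈ -9.1453e-5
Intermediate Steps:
1/(35925/(-22121) - 10933) = 1/(35925*(-1/22121) - 10933) = 1/(-35925/22121 - 10933) = 1/(-241884818/22121) = -22121/241884818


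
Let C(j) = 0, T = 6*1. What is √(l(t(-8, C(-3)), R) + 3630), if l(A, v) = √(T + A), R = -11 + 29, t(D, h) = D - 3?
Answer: √(3630 + I*√5) ≈ 60.25 + 0.0186*I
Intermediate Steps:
T = 6
t(D, h) = -3 + D
R = 18
l(A, v) = √(6 + A)
√(l(t(-8, C(-3)), R) + 3630) = √(√(6 + (-3 - 8)) + 3630) = √(√(6 - 11) + 3630) = √(√(-5) + 3630) = √(I*√5 + 3630) = √(3630 + I*√5)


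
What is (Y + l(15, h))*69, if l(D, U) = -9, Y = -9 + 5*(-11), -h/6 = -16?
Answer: -5037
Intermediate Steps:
h = 96 (h = -6*(-16) = 96)
Y = -64 (Y = -9 - 55 = -64)
(Y + l(15, h))*69 = (-64 - 9)*69 = -73*69 = -5037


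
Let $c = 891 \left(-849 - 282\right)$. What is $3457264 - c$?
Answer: $4464985$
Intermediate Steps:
$c = -1007721$ ($c = 891 \left(-1131\right) = -1007721$)
$3457264 - c = 3457264 - -1007721 = 3457264 + 1007721 = 4464985$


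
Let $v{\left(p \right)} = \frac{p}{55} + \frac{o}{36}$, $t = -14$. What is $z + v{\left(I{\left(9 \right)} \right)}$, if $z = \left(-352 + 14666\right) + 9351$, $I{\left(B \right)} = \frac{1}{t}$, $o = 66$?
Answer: $\frac{27335191}{1155} \approx 23667.0$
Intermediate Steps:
$I{\left(B \right)} = - \frac{1}{14}$ ($I{\left(B \right)} = \frac{1}{-14} = - \frac{1}{14}$)
$v{\left(p \right)} = \frac{11}{6} + \frac{p}{55}$ ($v{\left(p \right)} = \frac{p}{55} + \frac{66}{36} = p \frac{1}{55} + 66 \cdot \frac{1}{36} = \frac{p}{55} + \frac{11}{6} = \frac{11}{6} + \frac{p}{55}$)
$z = 23665$ ($z = 14314 + 9351 = 23665$)
$z + v{\left(I{\left(9 \right)} \right)} = 23665 + \left(\frac{11}{6} + \frac{1}{55} \left(- \frac{1}{14}\right)\right) = 23665 + \left(\frac{11}{6} - \frac{1}{770}\right) = 23665 + \frac{2116}{1155} = \frac{27335191}{1155}$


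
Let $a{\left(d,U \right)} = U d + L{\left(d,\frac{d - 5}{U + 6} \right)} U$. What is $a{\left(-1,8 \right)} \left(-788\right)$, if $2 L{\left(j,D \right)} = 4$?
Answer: $-6304$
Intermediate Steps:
$L{\left(j,D \right)} = 2$ ($L{\left(j,D \right)} = \frac{1}{2} \cdot 4 = 2$)
$a{\left(d,U \right)} = 2 U + U d$ ($a{\left(d,U \right)} = U d + 2 U = 2 U + U d$)
$a{\left(-1,8 \right)} \left(-788\right) = 8 \left(2 - 1\right) \left(-788\right) = 8 \cdot 1 \left(-788\right) = 8 \left(-788\right) = -6304$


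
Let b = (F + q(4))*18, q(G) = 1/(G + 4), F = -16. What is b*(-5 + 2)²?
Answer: -10287/4 ≈ -2571.8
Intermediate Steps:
q(G) = 1/(4 + G)
b = -1143/4 (b = (-16 + 1/(4 + 4))*18 = (-16 + 1/8)*18 = (-16 + ⅛)*18 = -127/8*18 = -1143/4 ≈ -285.75)
b*(-5 + 2)² = -1143*(-5 + 2)²/4 = -1143/4*(-3)² = -1143/4*9 = -10287/4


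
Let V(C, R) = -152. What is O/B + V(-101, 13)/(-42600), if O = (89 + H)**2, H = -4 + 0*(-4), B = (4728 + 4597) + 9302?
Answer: 12942346/33062925 ≈ 0.39145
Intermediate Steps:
B = 18627 (B = 9325 + 9302 = 18627)
H = -4 (H = -4 + 0 = -4)
O = 7225 (O = (89 - 4)**2 = 85**2 = 7225)
O/B + V(-101, 13)/(-42600) = 7225/18627 - 152/(-42600) = 7225*(1/18627) - 152*(-1/42600) = 7225/18627 + 19/5325 = 12942346/33062925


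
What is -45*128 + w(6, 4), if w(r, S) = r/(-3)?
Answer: -5762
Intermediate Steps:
w(r, S) = -r/3 (w(r, S) = r*(-1/3) = -r/3)
-45*128 + w(6, 4) = -45*128 - 1/3*6 = -5760 - 2 = -5762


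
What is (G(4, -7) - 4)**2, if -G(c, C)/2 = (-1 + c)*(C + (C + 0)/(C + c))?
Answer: 576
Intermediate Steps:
G(c, C) = -2*(-1 + c)*(C + C/(C + c)) (G(c, C) = -2*(-1 + c)*(C + (C + 0)/(C + c)) = -2*(-1 + c)*(C + C/(C + c)))
(G(4, -7) - 4)**2 = (2*(-7)*(1 - 7 - 1*4**2 - 1*(-7)*4)/(-7 + 4) - 4)**2 = (2*(-7)*(1 - 7 - 1*16 + 28)/(-3) - 4)**2 = (2*(-7)*(-1/3)*(1 - 7 - 16 + 28) - 4)**2 = (2*(-7)*(-1/3)*6 - 4)**2 = (28 - 4)**2 = 24**2 = 576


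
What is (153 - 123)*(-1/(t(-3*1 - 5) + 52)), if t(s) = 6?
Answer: -15/29 ≈ -0.51724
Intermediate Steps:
(153 - 123)*(-1/(t(-3*1 - 5) + 52)) = (153 - 123)*(-1/(6 + 52)) = 30*(-1/58) = -15/29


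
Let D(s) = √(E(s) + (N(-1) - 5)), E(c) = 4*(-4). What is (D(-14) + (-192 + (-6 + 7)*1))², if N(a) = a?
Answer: (-191 + I*√22)² ≈ 36459.0 - 1791.7*I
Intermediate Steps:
E(c) = -16
D(s) = I*√22 (D(s) = √(-16 + (-1 - 5)) = √(-16 - 6) = √(-22) = I*√22)
(D(-14) + (-192 + (-6 + 7)*1))² = (I*√22 + (-192 + (-6 + 7)*1))² = (I*√22 + (-192 + 1*1))² = (I*√22 + (-192 + 1))² = (I*√22 - 191)² = (-191 + I*√22)²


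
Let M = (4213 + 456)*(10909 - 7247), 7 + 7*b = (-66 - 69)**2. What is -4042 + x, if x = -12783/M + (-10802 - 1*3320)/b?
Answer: -630364768033737/155744570702 ≈ -4047.4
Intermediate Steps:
b = 18218/7 (b = -1 + (-66 - 69)**2/7 = -1 + (1/7)*(-135)**2 = -1 + (1/7)*18225 = -1 + 18225/7 = 18218/7 ≈ 2602.6)
M = 17097878 (M = 4669*3662 = 17097878)
x = -845213256253/155744570702 (x = -12783/17097878 + (-10802 - 1*3320)/(18218/7) = -12783*1/17097878 + (-10802 - 3320)*(7/18218) = -12783/17097878 - 14122*7/18218 = -12783/17097878 - 49427/9109 = -845213256253/155744570702 ≈ -5.4269)
-4042 + x = -4042 - 845213256253/155744570702 = -630364768033737/155744570702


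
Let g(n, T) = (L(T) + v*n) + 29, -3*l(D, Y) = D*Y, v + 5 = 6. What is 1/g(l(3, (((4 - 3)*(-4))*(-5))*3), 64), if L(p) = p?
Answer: 1/33 ≈ 0.030303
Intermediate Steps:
v = 1 (v = -5 + 6 = 1)
l(D, Y) = -D*Y/3
g(n, T) = 29 + T + n (g(n, T) = (T + 1*n) + 29 = (T + n) + 29 = 29 + T + n)
1/g(l(3, (((4 - 3)*(-4))*(-5))*3), 64) = 1/(29 + 64 - ⅓*3*(((4 - 3)*(-4))*(-5))*3) = 1/(29 + 64 - ⅓*3*((1*(-4))*(-5))*3) = 1/(29 + 64 - ⅓*3*-4*(-5)*3) = 1/(29 + 64 - ⅓*3*20*3) = 1/(29 + 64 - ⅓*3*60) = 1/(29 + 64 - 60) = 1/33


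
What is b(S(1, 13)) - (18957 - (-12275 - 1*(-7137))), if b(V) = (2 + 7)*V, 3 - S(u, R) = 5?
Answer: -24113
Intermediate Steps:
S(u, R) = -2 (S(u, R) = 3 - 1*5 = 3 - 5 = -2)
b(V) = 9*V
b(S(1, 13)) - (18957 - (-12275 - 1*(-7137))) = 9*(-2) - (18957 - (-12275 - 1*(-7137))) = -18 - (18957 - (-12275 + 7137)) = -18 - (18957 - 1*(-5138)) = -18 - (18957 + 5138) = -18 - 1*24095 = -18 - 24095 = -24113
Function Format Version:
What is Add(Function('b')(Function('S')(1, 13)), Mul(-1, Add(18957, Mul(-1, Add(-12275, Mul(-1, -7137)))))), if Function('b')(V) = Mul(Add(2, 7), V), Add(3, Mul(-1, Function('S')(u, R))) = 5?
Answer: -24113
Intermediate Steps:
Function('S')(u, R) = -2 (Function('S')(u, R) = Add(3, Mul(-1, 5)) = Add(3, -5) = -2)
Function('b')(V) = Mul(9, V)
Add(Function('b')(Function('S')(1, 13)), Mul(-1, Add(18957, Mul(-1, Add(-12275, Mul(-1, -7137)))))) = Add(Mul(9, -2), Mul(-1, Add(18957, Mul(-1, Add(-12275, Mul(-1, -7137)))))) = Add(-18, Mul(-1, Add(18957, Mul(-1, Add(-12275, 7137))))) = Add(-18, Mul(-1, Add(18957, Mul(-1, -5138)))) = Add(-18, Mul(-1, Add(18957, 5138))) = Add(-18, Mul(-1, 24095)) = Add(-18, -24095) = -24113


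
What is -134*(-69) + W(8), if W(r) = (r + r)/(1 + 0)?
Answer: 9262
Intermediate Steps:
W(r) = 2*r (W(r) = (2*r)/1 = (2*r)*1 = 2*r)
-134*(-69) + W(8) = -134*(-69) + 2*8 = 9246 + 16 = 9262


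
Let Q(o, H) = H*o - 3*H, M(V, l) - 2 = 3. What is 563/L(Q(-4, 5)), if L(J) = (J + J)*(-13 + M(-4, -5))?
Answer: 563/560 ≈ 1.0054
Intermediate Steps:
M(V, l) = 5 (M(V, l) = 2 + 3 = 5)
Q(o, H) = -3*H + H*o
L(J) = -16*J (L(J) = (J + J)*(-13 + 5) = (2*J)*(-8) = -16*J)
563/L(Q(-4, 5)) = 563/((-80*(-3 - 4))) = 563/((-80*(-7))) = 563/((-16*(-35))) = 563/560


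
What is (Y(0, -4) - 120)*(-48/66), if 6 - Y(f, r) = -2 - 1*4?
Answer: 864/11 ≈ 78.545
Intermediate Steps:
Y(f, r) = 12 (Y(f, r) = 6 - (-2 - 1*4) = 6 - (-2 - 4) = 6 - 1*(-6) = 6 + 6 = 12)
(Y(0, -4) - 120)*(-48/66) = (12 - 120)*(-48/66) = -(-5184)/66 = -108*(-8/11) = 864/11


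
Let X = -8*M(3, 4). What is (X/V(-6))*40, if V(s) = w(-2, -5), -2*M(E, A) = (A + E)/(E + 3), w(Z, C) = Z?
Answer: -280/3 ≈ -93.333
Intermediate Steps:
M(E, A) = -(A + E)/(2*(3 + E)) (M(E, A) = -(A + E)/(2*(E + 3)) = -(A + E)/(2*(3 + E)))
V(s) = -2
X = 14/3 (X = -4*(-1*4 - 1*3)/(3 + 3) = -4*(-4 - 3)/6 = -4*(-7)/6 = -8*(-7/12) = 14/3 ≈ 4.6667)
(X/V(-6))*40 = ((14/3)/(-2))*40 = ((14/3)*(-½))*40 = -7/3*40 = -280/3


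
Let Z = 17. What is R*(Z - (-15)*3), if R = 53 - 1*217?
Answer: -10168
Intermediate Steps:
R = -164 (R = 53 - 217 = -164)
R*(Z - (-15)*3) = -164*(17 - (-15)*3) = -164*(17 - 1*(-45)) = -164*(17 + 45) = -164*62 = -10168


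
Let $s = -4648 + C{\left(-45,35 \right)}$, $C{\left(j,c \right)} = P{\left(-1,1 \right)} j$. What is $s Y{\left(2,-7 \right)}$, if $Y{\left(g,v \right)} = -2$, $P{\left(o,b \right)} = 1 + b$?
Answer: $9476$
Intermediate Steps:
$C{\left(j,c \right)} = 2 j$ ($C{\left(j,c \right)} = \left(1 + 1\right) j = 2 j$)
$s = -4738$ ($s = -4648 + 2 \left(-45\right) = -4648 - 90 = -4738$)
$s Y{\left(2,-7 \right)} = \left(-4738\right) \left(-2\right) = 9476$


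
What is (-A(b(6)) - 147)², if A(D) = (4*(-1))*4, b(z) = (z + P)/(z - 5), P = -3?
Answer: 17161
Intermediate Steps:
b(z) = (-3 + z)/(-5 + z) (b(z) = (z - 3)/(z - 5) = (-3 + z)/(-5 + z))
A(D) = -16 (A(D) = -4*4 = -16)
(-A(b(6)) - 147)² = (-1*(-16) - 147)² = (16 - 147)² = (-131)² = 17161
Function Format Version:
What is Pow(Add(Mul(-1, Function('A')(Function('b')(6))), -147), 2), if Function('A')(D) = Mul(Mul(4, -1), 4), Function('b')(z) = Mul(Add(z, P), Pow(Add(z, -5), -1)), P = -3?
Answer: 17161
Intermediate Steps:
Function('b')(z) = Mul(Pow(Add(-5, z), -1), Add(-3, z)) (Function('b')(z) = Mul(Add(z, -3), Pow(Add(z, -5), -1)) = Mul(Add(-3, z), Pow(Add(-5, z), -1)) = Mul(Pow(Add(-5, z), -1), Add(-3, z)))
Function('A')(D) = -16 (Function('A')(D) = Mul(-4, 4) = -16)
Pow(Add(Mul(-1, Function('A')(Function('b')(6))), -147), 2) = Pow(Add(Mul(-1, -16), -147), 2) = Pow(Add(16, -147), 2) = Pow(-131, 2) = 17161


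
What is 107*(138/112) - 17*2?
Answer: 5479/56 ≈ 97.839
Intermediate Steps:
107*(138/112) - 17*2 = 107*(138*(1/112)) - 34 = 107*(69/56) - 34 = 7383/56 - 34 = 5479/56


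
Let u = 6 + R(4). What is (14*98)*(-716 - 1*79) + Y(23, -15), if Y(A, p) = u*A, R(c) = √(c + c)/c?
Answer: -1090602 + 23*√2/2 ≈ -1.0906e+6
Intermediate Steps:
R(c) = √2/√c (R(c) = √(2*c)/c = (√2*√c)/c = √2/√c)
u = 6 + √2/2 (u = 6 + √2/√4 = 6 + √2*(½) = 6 + √2/2 ≈ 6.7071)
Y(A, p) = A*(6 + √2/2) (Y(A, p) = (6 + √2/2)*A = A*(6 + √2/2))
(14*98)*(-716 - 1*79) + Y(23, -15) = (14*98)*(-716 - 1*79) + (½)*23*(12 + √2) = 1372*(-716 - 79) + (138 + 23*√2/2) = 1372*(-795) + (138 + 23*√2/2) = -1090740 + (138 + 23*√2/2) = -1090602 + 23*√2/2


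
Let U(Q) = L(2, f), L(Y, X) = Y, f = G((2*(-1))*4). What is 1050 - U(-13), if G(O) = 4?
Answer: 1048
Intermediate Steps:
f = 4
U(Q) = 2
1050 - U(-13) = 1050 - 1*2 = 1050 - 2 = 1048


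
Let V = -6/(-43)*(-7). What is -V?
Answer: 42/43 ≈ 0.97674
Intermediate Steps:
V = -42/43 (V = -6*(-1/43)*(-7) = (6/43)*(-7) = -42/43 ≈ -0.97674)
-V = -1*(-42/43) = 42/43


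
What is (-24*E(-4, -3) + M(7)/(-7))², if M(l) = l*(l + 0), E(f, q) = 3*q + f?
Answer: 93025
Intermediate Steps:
E(f, q) = f + 3*q
M(l) = l² (M(l) = l*l = l²)
(-24*E(-4, -3) + M(7)/(-7))² = (-24*(-4 + 3*(-3)) + 7²/(-7))² = (-24*(-4 - 9) + 49*(-⅐))² = (-24*(-13) - 7)² = (312 - 7)² = 305² = 93025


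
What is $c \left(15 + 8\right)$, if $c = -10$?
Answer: $-230$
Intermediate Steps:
$c \left(15 + 8\right) = - 10 \left(15 + 8\right) = \left(-10\right) 23 = -230$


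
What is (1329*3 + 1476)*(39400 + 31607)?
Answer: 387911241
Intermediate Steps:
(1329*3 + 1476)*(39400 + 31607) = (3987 + 1476)*71007 = 5463*71007 = 387911241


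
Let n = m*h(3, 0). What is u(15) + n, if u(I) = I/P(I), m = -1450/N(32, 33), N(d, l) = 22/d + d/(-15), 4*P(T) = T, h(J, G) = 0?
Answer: 4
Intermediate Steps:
P(T) = T/4
N(d, l) = 22/d - d/15 (N(d, l) = 22/d + d*(-1/15) = 22/d - d/15)
m = 348000/347 (m = -1450/(22/32 - 1/15*32) = -1450/(22*(1/32) - 32/15) = -1450/(11/16 - 32/15) = -1450/(-347/240) = -1450*(-240/347) = 348000/347 ≈ 1002.9)
n = 0 (n = (348000/347)*0 = 0)
u(I) = 4 (u(I) = I/((I/4)) = I*(4/I) = 4)
u(15) + n = 4 + 0 = 4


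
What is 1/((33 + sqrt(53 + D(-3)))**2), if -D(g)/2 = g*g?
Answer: (33 + sqrt(35))**(-2) ≈ 0.00066030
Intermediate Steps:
D(g) = -2*g**2 (D(g) = -2*g*g = -2*g**2)
1/((33 + sqrt(53 + D(-3)))**2) = 1/((33 + sqrt(53 - 2*(-3)**2))**2) = 1/((33 + sqrt(53 - 2*9))**2) = 1/((33 + sqrt(53 - 18))**2) = 1/((33 + sqrt(35))**2) = (33 + sqrt(35))**(-2)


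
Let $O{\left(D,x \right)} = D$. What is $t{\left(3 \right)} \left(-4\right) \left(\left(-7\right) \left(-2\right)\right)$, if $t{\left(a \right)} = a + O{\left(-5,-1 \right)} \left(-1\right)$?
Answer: $-448$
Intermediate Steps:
$t{\left(a \right)} = 5 + a$ ($t{\left(a \right)} = a - -5 = a + 5 = 5 + a$)
$t{\left(3 \right)} \left(-4\right) \left(\left(-7\right) \left(-2\right)\right) = \left(5 + 3\right) \left(-4\right) \left(\left(-7\right) \left(-2\right)\right) = 8 \left(-4\right) 14 = \left(-32\right) 14 = -448$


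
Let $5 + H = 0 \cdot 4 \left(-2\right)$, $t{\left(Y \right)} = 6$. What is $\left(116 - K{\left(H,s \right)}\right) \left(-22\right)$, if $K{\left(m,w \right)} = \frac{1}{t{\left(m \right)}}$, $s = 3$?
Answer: $- \frac{7645}{3} \approx -2548.3$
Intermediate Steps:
$H = -5$ ($H = -5 + 0 \cdot 4 \left(-2\right) = -5 + 0 \left(-2\right) = -5 + 0 = -5$)
$K{\left(m,w \right)} = \frac{1}{6}$
$\left(116 - K{\left(H,s \right)}\right) \left(-22\right) = \left(116 - \frac{1}{6}\right) \left(-22\right) = \frac{695}{6} \left(-22\right) = - \frac{7645}{3}$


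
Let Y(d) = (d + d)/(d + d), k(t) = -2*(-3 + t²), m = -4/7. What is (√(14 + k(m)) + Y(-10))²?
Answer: 997/49 + 4*√237/7 ≈ 29.144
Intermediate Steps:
m = -4/7 (m = -4*⅐ = -4/7 ≈ -0.57143)
k(t) = 6 - 2*t²
Y(d) = 1 (Y(d) = (2*d)/((2*d)) = (2*d)*(1/(2*d)) = 1)
(√(14 + k(m)) + Y(-10))² = (√(14 + (6 - 2*(-4/7)²)) + 1)² = (√(14 + (6 - 2*16/49)) + 1)² = (√(14 + (6 - 32/49)) + 1)² = (√(14 + 262/49) + 1)² = (√(948/49) + 1)² = (2*√237/7 + 1)² = (1 + 2*√237/7)²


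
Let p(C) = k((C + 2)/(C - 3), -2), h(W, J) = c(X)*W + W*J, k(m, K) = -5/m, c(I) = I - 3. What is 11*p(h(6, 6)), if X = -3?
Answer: 165/2 ≈ 82.500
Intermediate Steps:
c(I) = -3 + I
h(W, J) = -6*W + J*W (h(W, J) = (-3 - 3)*W + W*J = -6*W + J*W)
p(C) = -5*(-3 + C)/(2 + C) (p(C) = -5*(C - 3)/(C + 2) = -5*(-3 + C)/(2 + C))
11*p(h(6, 6)) = 11*(5*(3 - 6*(-6 + 6))/(2 + 6*(-6 + 6))) = 11*(5*(3 - 6*0)/(2 + 6*0)) = 11*(5*(3 - 1*0)/(2 + 0)) = 11*(5*(3 + 0)/2) = 11*(5*(½)*3) = 11*(15/2) = 165/2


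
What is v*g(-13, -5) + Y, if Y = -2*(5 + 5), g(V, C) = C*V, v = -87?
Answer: -5675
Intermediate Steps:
Y = -20 (Y = -2*10 = -20)
v*g(-13, -5) + Y = -(-435)*(-13) - 20 = -87*65 - 20 = -5655 - 20 = -5675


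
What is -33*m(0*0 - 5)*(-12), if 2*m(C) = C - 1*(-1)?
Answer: -792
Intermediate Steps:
m(C) = 1/2 + C/2 (m(C) = (C - 1*(-1))/2 = (C + 1)/2 = (1 + C)/2 = 1/2 + C/2)
-33*m(0*0 - 5)*(-12) = -33*(1/2 + (0*0 - 5)/2)*(-12) = -33*(1/2 + (0 - 5)/2)*(-12) = -33*(1/2 + (1/2)*(-5))*(-12) = -33*(1/2 - 5/2)*(-12) = -33*(-2)*(-12) = 66*(-12) = -792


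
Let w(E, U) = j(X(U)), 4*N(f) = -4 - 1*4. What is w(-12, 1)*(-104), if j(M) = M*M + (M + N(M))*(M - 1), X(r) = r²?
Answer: -104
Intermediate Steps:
N(f) = -2 (N(f) = (-4 - 1*4)/4 = (-4 - 4)/4 = (¼)*(-8) = -2)
j(M) = M² + (-1 + M)*(-2 + M) (j(M) = M*M + (M - 2)*(M - 1) = M² + (-2 + M)*(-1 + M) = M² + (-1 + M)*(-2 + M))
w(E, U) = 2 - 3*U² + 2*U⁴ (w(E, U) = 2 - 3*U² + 2*(U²)² = 2 - 3*U² + 2*U⁴)
w(-12, 1)*(-104) = (2 - 3*1² + 2*1⁴)*(-104) = (2 - 3*1 + 2*1)*(-104) = (2 - 3 + 2)*(-104) = 1*(-104) = -104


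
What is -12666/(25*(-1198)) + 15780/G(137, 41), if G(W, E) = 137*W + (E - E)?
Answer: 355169577/281065775 ≈ 1.2637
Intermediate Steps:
G(W, E) = 137*W (G(W, E) = 137*W + 0 = 137*W)
-12666/(25*(-1198)) + 15780/G(137, 41) = -12666/(25*(-1198)) + 15780/((137*137)) = -12666/(-29950) + 15780/18769 = -12666*(-1/29950) + 15780*(1/18769) = 6333/14975 + 15780/18769 = 355169577/281065775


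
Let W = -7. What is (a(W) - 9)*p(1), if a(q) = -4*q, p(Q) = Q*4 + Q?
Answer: 95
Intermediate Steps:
p(Q) = 5*Q (p(Q) = 4*Q + Q = 5*Q)
(a(W) - 9)*p(1) = (-4*(-7) - 9)*(5*1) = (28 - 9)*5 = 19*5 = 95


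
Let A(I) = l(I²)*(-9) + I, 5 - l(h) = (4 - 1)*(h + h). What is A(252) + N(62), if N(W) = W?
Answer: 3429485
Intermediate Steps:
l(h) = 5 - 6*h (l(h) = 5 - (4 - 1)*(h + h) = 5 - 3*2*h = 5 - 6*h)
A(I) = -45 + I + 54*I² (A(I) = (5 - 6*I²)*(-9) + I = (-45 + 54*I²) + I = -45 + I + 54*I²)
A(252) + N(62) = (-45 + 252 + 54*252²) + 62 = (-45 + 252 + 54*63504) + 62 = (-45 + 252 + 3429216) + 62 = 3429423 + 62 = 3429485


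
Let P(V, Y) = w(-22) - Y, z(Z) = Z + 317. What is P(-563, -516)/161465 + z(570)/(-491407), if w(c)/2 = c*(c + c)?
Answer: 1061710509/79345031255 ≈ 0.013381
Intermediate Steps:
z(Z) = 317 + Z
w(c) = 4*c² (w(c) = 2*(c*(c + c)) = 2*(c*(2*c)) = 2*(2*c²) = 4*c²)
P(V, Y) = 1936 - Y (P(V, Y) = 4*(-22)² - Y = 4*484 - Y = 1936 - Y)
P(-563, -516)/161465 + z(570)/(-491407) = (1936 - 1*(-516))/161465 + (317 + 570)/(-491407) = (1936 + 516)*(1/161465) + 887*(-1/491407) = 2452*(1/161465) - 887/491407 = 2452/161465 - 887/491407 = 1061710509/79345031255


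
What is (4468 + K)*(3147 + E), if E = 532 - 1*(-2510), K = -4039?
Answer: 2655081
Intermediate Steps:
E = 3042 (E = 532 + 2510 = 3042)
(4468 + K)*(3147 + E) = (4468 - 4039)*(3147 + 3042) = 429*6189 = 2655081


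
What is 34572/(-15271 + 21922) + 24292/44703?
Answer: 189670912/33035517 ≈ 5.7414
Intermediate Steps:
34572/(-15271 + 21922) + 24292/44703 = 34572/6651 + 24292*(1/44703) = 34572*(1/6651) + 24292/44703 = 11524/2217 + 24292/44703 = 189670912/33035517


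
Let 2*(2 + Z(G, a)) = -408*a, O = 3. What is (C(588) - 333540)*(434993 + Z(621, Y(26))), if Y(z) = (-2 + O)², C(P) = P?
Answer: -144763201224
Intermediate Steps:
Y(z) = 1 (Y(z) = (-2 + 3)² = 1² = 1)
Z(G, a) = -2 - 204*a (Z(G, a) = -2 + (-408*a)/2 = -2 - 204*a)
(C(588) - 333540)*(434993 + Z(621, Y(26))) = (588 - 333540)*(434993 + (-2 - 204*1)) = -332952*(434993 + (-2 - 204)) = -332952*(434993 - 206) = -332952*434787 = -144763201224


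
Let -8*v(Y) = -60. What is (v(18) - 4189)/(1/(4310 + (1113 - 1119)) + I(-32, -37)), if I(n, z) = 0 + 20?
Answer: -17997176/86081 ≈ -209.07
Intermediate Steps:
v(Y) = 15/2 (v(Y) = -⅛*(-60) = 15/2)
I(n, z) = 20
(v(18) - 4189)/(1/(4310 + (1113 - 1119)) + I(-32, -37)) = (15/2 - 4189)/(1/(4310 + (1113 - 1119)) + 20) = -8363/(2*(1/(4310 - 6) + 20)) = -8363/(2*(1/4304 + 20)) = -8363/(2*86081/4304) = -8363/2*4304/86081 = -17997176/86081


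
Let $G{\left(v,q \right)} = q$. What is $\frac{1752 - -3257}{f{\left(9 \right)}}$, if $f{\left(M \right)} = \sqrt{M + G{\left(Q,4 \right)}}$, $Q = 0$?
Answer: $\frac{5009 \sqrt{13}}{13} \approx 1389.2$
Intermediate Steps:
$f{\left(M \right)} = \sqrt{4 + M}$ ($f{\left(M \right)} = \sqrt{M + 4} = \sqrt{4 + M}$)
$\frac{1752 - -3257}{f{\left(9 \right)}} = \frac{1752 - -3257}{\sqrt{4 + 9}} = \frac{1752 + 3257}{\sqrt{13}} = 5009 \frac{\sqrt{13}}{13} = \frac{5009 \sqrt{13}}{13}$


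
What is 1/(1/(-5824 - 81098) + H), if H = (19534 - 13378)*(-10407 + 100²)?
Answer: -86922/217782375625 ≈ -3.9912e-7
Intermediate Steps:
H = -2505492 (H = 6156*(-10407 + 10000) = 6156*(-407) = -2505492)
1/(1/(-5824 - 81098) + H) = 1/(1/(-5824 - 81098) - 2505492) = 1/(1/(-86922) - 2505492) = 1/(-1/86922 - 2505492) = 1/(-217782375625/86922) = -86922/217782375625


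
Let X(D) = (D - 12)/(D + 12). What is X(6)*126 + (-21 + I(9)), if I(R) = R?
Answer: -54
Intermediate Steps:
X(D) = (-12 + D)/(12 + D)
X(6)*126 + (-21 + I(9)) = ((-12 + 6)/(12 + 6))*126 + (-21 + 9) = (-6/18)*126 - 12 = ((1/18)*(-6))*126 - 12 = -⅓*126 - 12 = -42 - 12 = -54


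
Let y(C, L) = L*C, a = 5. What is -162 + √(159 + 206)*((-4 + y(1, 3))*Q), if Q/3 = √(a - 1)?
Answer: -162 - 6*√365 ≈ -276.63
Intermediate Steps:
y(C, L) = C*L
Q = 6 (Q = 3*√(5 - 1) = 3*√4 = 3*2 = 6)
-162 + √(159 + 206)*((-4 + y(1, 3))*Q) = -162 + √(159 + 206)*((-4 + 1*3)*6) = -162 + √365*((-4 + 3)*6) = -162 + √365*(-1*6) = -162 + √365*(-6) = -162 - 6*√365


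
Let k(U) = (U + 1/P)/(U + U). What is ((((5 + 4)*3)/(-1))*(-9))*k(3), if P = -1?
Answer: 81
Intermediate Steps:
k(U) = (-1 + U)/(2*U) (k(U) = (U + 1/(-1))/(U + U) = (U - 1)/((2*U)) = (-1 + U)*(1/(2*U)) = (-1 + U)/(2*U))
((((5 + 4)*3)/(-1))*(-9))*k(3) = ((((5 + 4)*3)/(-1))*(-9))*((½)*(-1 + 3)/3) = (((9*3)*(-1))*(-9))*((½)*(⅓)*2) = ((27*(-1))*(-9))*(⅓) = -27*(-9)*(⅓) = 243*(⅓) = 81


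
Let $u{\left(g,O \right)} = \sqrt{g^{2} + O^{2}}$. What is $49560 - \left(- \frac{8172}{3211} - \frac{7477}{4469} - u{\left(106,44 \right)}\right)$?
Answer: $\frac{711244497355}{14349959} + 2 \sqrt{3293} \approx 49679.0$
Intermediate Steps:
$u{\left(g,O \right)} = \sqrt{O^{2} + g^{2}}$
$49560 - \left(- \frac{8172}{3211} - \frac{7477}{4469} - u{\left(106,44 \right)}\right) = 49560 - \left(- \frac{8172}{3211} - \frac{7477}{4469} - \sqrt{44^{2} + 106^{2}}\right) = 49560 - \left(- \frac{8172}{3211} - \frac{7477}{4469} - \sqrt{1936 + 11236}\right) = 49560 + \left(\sqrt{13172} - \left(- \frac{7477}{4469} - \frac{8172}{3211}\right)\right) = 49560 - \left(- \frac{60529315}{14349959} - 2 \sqrt{3293}\right) = 49560 + \left(2 \sqrt{3293} + \frac{60529315}{14349959}\right) = 49560 + \left(\frac{60529315}{14349959} + 2 \sqrt{3293}\right) = \frac{711244497355}{14349959} + 2 \sqrt{3293}$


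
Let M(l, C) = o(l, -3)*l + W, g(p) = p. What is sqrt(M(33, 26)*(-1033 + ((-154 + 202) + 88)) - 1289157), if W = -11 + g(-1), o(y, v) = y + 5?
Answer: I*sqrt(2403231) ≈ 1550.2*I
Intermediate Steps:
o(y, v) = 5 + y
W = -12 (W = -11 - 1 = -12)
M(l, C) = -12 + l*(5 + l) (M(l, C) = (5 + l)*l - 12 = l*(5 + l) - 12 = -12 + l*(5 + l))
sqrt(M(33, 26)*(-1033 + ((-154 + 202) + 88)) - 1289157) = sqrt((-12 + 33*(5 + 33))*(-1033 + ((-154 + 202) + 88)) - 1289157) = sqrt((-12 + 33*38)*(-1033 + (48 + 88)) - 1289157) = sqrt((-12 + 1254)*(-1033 + 136) - 1289157) = sqrt(1242*(-897) - 1289157) = sqrt(-1114074 - 1289157) = sqrt(-2403231) = I*sqrt(2403231)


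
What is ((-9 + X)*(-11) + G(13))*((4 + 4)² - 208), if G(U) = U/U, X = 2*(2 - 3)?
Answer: -17568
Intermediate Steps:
X = -2 (X = 2*(-1) = -2)
G(U) = 1
((-9 + X)*(-11) + G(13))*((4 + 4)² - 208) = ((-9 - 2)*(-11) + 1)*((4 + 4)² - 208) = (-11*(-11) + 1)*(8² - 208) = (121 + 1)*(64 - 208) = 122*(-144) = -17568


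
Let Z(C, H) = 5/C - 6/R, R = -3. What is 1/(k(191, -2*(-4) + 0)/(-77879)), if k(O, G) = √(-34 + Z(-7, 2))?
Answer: 77879*I*√1603/229 ≈ 13616.0*I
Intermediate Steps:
Z(C, H) = 2 + 5/C (Z(C, H) = 5/C - 6/(-3) = 5/C - 6*(-⅓) = 5/C + 2 = 2 + 5/C)
k(O, G) = I*√1603/7 (k(O, G) = √(-34 + (2 + 5/(-7))) = √(-34 + (2 + 5*(-⅐))) = √(-34 + (2 - 5/7)) = √(-34 + 9/7) = √(-229/7) = I*√1603/7)
1/(k(191, -2*(-4) + 0)/(-77879)) = 1/((I*√1603/7)/(-77879)) = 1/((I*√1603/7)*(-1/77879)) = 1/(-I*√1603/545153) = 77879*I*√1603/229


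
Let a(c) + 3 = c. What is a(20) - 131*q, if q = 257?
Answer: -33650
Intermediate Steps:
a(c) = -3 + c
a(20) - 131*q = (-3 + 20) - 131*257 = 17 - 33667 = -33650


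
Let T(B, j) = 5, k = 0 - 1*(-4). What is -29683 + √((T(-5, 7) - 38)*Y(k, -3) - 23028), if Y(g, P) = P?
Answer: -29683 + I*√22929 ≈ -29683.0 + 151.42*I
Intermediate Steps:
k = 4 (k = 0 + 4 = 4)
-29683 + √((T(-5, 7) - 38)*Y(k, -3) - 23028) = -29683 + √((5 - 38)*(-3) - 23028) = -29683 + √(-33*(-3) - 23028) = -29683 + √(99 - 23028) = -29683 + √(-22929) = -29683 + I*√22929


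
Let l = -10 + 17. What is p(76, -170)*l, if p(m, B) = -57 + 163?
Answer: 742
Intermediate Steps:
p(m, B) = 106
l = 7
p(76, -170)*l = 106*7 = 742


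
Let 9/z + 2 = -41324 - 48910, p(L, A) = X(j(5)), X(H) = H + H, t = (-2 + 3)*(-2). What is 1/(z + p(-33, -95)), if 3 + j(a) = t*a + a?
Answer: -90236/1443785 ≈ -0.062500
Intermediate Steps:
t = -2 (t = 1*(-2) = -2)
j(a) = -3 - a (j(a) = -3 + (-2*a + a) = -3 - a)
X(H) = 2*H
p(L, A) = -16 (p(L, A) = 2*(-3 - 1*5) = 2*(-3 - 5) = 2*(-8) = -16)
z = -9/90236 (z = 9/(-2 + (-41324 - 48910)) = 9/(-2 - 90234) = 9/(-90236) = 9*(-1/90236) = -9/90236 ≈ -9.9738e-5)
1/(z + p(-33, -95)) = 1/(-9/90236 - 16) = 1/(-1443785/90236) = -90236/1443785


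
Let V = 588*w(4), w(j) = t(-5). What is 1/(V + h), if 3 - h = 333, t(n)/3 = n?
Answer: -1/9150 ≈ -0.00010929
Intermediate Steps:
t(n) = 3*n
w(j) = -15 (w(j) = 3*(-5) = -15)
V = -8820 (V = 588*(-15) = -8820)
h = -330 (h = 3 - 1*333 = 3 - 333 = -330)
1/(V + h) = 1/(-8820 - 330) = 1/(-9150) = -1/9150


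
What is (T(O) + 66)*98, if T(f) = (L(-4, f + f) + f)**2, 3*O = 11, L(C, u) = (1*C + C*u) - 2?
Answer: 942662/9 ≈ 1.0474e+5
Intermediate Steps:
L(C, u) = -2 + C + C*u (L(C, u) = (C + C*u) - 2 = -2 + C + C*u)
O = 11/3 (O = (1/3)*11 = 11/3 ≈ 3.6667)
T(f) = (-6 - 7*f)**2 (T(f) = ((-2 - 4 - 4*(f + f)) + f)**2 = ((-2 - 4 - 8*f) + f)**2 = ((-6 - 8*f) + f)**2 = (-6 - 7*f)**2)
(T(O) + 66)*98 = ((6 + 7*(11/3))**2 + 66)*98 = ((6 + 77/3)**2 + 66)*98 = ((95/3)**2 + 66)*98 = (9025/9 + 66)*98 = (9619/9)*98 = 942662/9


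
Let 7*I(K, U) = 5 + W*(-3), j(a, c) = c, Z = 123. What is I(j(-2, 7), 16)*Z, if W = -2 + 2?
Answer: 615/7 ≈ 87.857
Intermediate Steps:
W = 0
I(K, U) = 5/7 (I(K, U) = (5 + 0*(-3))/7 = (5 + 0)/7 = (⅐)*5 = 5/7)
I(j(-2, 7), 16)*Z = (5/7)*123 = 615/7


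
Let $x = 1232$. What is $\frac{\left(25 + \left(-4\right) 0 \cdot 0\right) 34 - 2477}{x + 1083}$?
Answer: $- \frac{1627}{2315} \approx -0.70281$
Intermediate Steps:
$\frac{\left(25 + \left(-4\right) 0 \cdot 0\right) 34 - 2477}{x + 1083} = \frac{\left(25 + \left(-4\right) 0 \cdot 0\right) 34 - 2477}{1232 + 1083} = \frac{\left(25 + 0 \cdot 0\right) 34 - 2477}{2315} = \left(\left(25 + 0\right) 34 - 2477\right) \frac{1}{2315} = \left(25 \cdot 34 - 2477\right) \frac{1}{2315} = \left(850 - 2477\right) \frac{1}{2315} = \left(-1627\right) \frac{1}{2315} = - \frac{1627}{2315}$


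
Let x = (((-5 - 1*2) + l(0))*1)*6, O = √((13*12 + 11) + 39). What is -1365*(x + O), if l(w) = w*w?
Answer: 57330 - 1365*√206 ≈ 37739.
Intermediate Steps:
l(w) = w²
O = √206 (O = √((156 + 11) + 39) = √(167 + 39) = √206 ≈ 14.353)
x = -42 (x = (((-5 - 1*2) + 0²)*1)*6 = (((-5 - 2) + 0)*1)*6 = ((-7 + 0)*1)*6 = -7*1*6 = -7*6 = -42)
-1365*(x + O) = -1365*(-42 + √206) = 57330 - 1365*√206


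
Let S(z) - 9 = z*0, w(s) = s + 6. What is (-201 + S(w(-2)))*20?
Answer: -3840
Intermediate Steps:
w(s) = 6 + s
S(z) = 9 (S(z) = 9 + z*0 = 9 + 0 = 9)
(-201 + S(w(-2)))*20 = (-201 + 9)*20 = -192*20 = -3840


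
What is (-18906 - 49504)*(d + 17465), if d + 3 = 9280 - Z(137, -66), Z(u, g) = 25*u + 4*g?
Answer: -1613176210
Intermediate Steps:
Z(u, g) = 4*g + 25*u
d = 6116 (d = -3 + (9280 - (4*(-66) + 25*137)) = -3 + (9280 - (-264 + 3425)) = -3 + (9280 - 1*3161) = -3 + (9280 - 3161) = -3 + 6119 = 6116)
(-18906 - 49504)*(d + 17465) = (-18906 - 49504)*(6116 + 17465) = -68410*23581 = -1613176210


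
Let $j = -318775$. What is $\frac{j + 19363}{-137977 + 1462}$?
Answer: $\frac{99804}{45505} \approx 2.1933$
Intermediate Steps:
$\frac{j + 19363}{-137977 + 1462} = \frac{-318775 + 19363}{-137977 + 1462} = - \frac{299412}{-136515} = \left(-299412\right) \left(- \frac{1}{136515}\right) = \frac{99804}{45505}$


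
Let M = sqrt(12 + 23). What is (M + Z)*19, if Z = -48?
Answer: -912 + 19*sqrt(35) ≈ -799.59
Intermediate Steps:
M = sqrt(35) ≈ 5.9161
(M + Z)*19 = (sqrt(35) - 48)*19 = (-48 + sqrt(35))*19 = -912 + 19*sqrt(35)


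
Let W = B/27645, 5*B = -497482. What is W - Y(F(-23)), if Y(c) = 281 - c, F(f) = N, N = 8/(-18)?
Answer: -118200421/414675 ≈ -285.04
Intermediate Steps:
B = -497482/5 (B = (⅕)*(-497482) = -497482/5 ≈ -99496.)
N = -4/9 (N = 8*(-1/18) = -4/9 ≈ -0.44444)
W = -497482/138225 (W = -497482/5/27645 = -497482/5*1/27645 = -497482/138225 ≈ -3.5991)
F(f) = -4/9
W - Y(F(-23)) = -497482/138225 - (281 - 1*(-4/9)) = -497482/138225 - (281 + 4/9) = -497482/138225 - 1*2533/9 = -497482/138225 - 2533/9 = -118200421/414675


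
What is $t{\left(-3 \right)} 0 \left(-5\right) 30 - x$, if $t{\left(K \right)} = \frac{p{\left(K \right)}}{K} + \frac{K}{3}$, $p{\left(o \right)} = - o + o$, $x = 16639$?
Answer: $-16639$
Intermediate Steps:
$p{\left(o \right)} = 0$
$t{\left(K \right)} = \frac{K}{3}$ ($t{\left(K \right)} = \frac{0}{K} + \frac{K}{3} = 0 + K \frac{1}{3} = 0 + \frac{K}{3} = \frac{K}{3}$)
$t{\left(-3 \right)} 0 \left(-5\right) 30 - x = \frac{1}{3} \left(-3\right) 0 \left(-5\right) 30 - 16639 = \left(-1\right) 0 \cdot 30 - 16639 = 0 \cdot 30 - 16639 = 0 - 16639 = -16639$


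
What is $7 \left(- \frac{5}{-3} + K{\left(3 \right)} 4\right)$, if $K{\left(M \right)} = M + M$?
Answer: $\frac{539}{3} \approx 179.67$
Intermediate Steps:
$K{\left(M \right)} = 2 M$
$7 \left(- \frac{5}{-3} + K{\left(3 \right)} 4\right) = 7 \left(- \frac{5}{-3} + 2 \cdot 3 \cdot 4\right) = 7 \left(\left(-5\right) \left(- \frac{1}{3}\right) + 6 \cdot 4\right) = 7 \left(\frac{5}{3} + 24\right) = 7 \cdot \frac{77}{3} = \frac{539}{3}$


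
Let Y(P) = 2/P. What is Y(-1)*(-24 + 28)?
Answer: -8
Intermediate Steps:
Y(-1)*(-24 + 28) = (2/(-1))*(-24 + 28) = (2*(-1))*4 = -2*4 = -8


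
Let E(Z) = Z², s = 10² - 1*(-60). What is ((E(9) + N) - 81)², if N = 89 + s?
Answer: 62001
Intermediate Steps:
s = 160 (s = 100 + 60 = 160)
N = 249 (N = 89 + 160 = 249)
((E(9) + N) - 81)² = ((9² + 249) - 81)² = ((81 + 249) - 81)² = (330 - 81)² = 249² = 62001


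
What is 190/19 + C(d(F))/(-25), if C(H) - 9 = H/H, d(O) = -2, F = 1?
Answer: 48/5 ≈ 9.6000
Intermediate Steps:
C(H) = 10 (C(H) = 9 + H/H = 9 + 1 = 10)
190/19 + C(d(F))/(-25) = 190/19 + 10/(-25) = 190*(1/19) + 10*(-1/25) = 10 - ⅖ = 48/5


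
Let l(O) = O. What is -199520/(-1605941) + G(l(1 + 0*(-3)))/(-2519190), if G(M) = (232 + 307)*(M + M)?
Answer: 250448792201/2022835253895 ≈ 0.12381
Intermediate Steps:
G(M) = 1078*M (G(M) = 539*(2*M) = 1078*M)
-199520/(-1605941) + G(l(1 + 0*(-3)))/(-2519190) = -199520/(-1605941) + (1078*(1 + 0*(-3)))/(-2519190) = -199520*(-1/1605941) + (1078*(1 + 0))*(-1/2519190) = 199520/1605941 + (1078*1)*(-1/2519190) = 199520/1605941 + 1078*(-1/2519190) = 199520/1605941 - 539/1259595 = 250448792201/2022835253895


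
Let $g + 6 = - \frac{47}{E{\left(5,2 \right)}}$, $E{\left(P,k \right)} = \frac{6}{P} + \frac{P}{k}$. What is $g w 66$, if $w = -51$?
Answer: $\frac{2329272}{37} \approx 62953.0$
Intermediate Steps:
$g = - \frac{692}{37}$ ($g = -6 - \frac{47}{\frac{6}{5} + \frac{5}{2}} = -6 - \frac{47}{\frac{37}{10}} = -6 - \frac{470}{37} = - \frac{692}{37} \approx -18.703$)
$g w 66 = \left(- \frac{692}{37}\right) \left(-51\right) 66 = \frac{35292}{37} \cdot 66 = \frac{2329272}{37}$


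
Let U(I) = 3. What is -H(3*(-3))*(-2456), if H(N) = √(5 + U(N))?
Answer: 4912*√2 ≈ 6946.6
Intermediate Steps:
H(N) = 2*√2 (H(N) = √(5 + 3) = √8 = 2*√2)
-H(3*(-3))*(-2456) = -2*√2*(-2456) = -(-4912)*√2 = 4912*√2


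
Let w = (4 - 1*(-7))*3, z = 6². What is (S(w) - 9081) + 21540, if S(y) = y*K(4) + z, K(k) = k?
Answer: 12627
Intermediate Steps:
z = 36
w = 33 (w = (4 + 7)*3 = 11*3 = 33)
S(y) = 36 + 4*y (S(y) = y*4 + 36 = 4*y + 36 = 36 + 4*y)
(S(w) - 9081) + 21540 = ((36 + 4*33) - 9081) + 21540 = ((36 + 132) - 9081) + 21540 = (168 - 9081) + 21540 = -8913 + 21540 = 12627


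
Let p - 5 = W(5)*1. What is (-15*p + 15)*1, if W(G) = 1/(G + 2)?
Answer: -435/7 ≈ -62.143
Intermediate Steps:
W(G) = 1/(2 + G)
p = 36/7 (p = 5 + 1/(2 + 5) = 5 + 1/7 = 36/7 ≈ 5.1429)
(-15*p + 15)*1 = (-15*36/7 + 15)*1 = (-540/7 + 15)*1 = -435/7*1 = -435/7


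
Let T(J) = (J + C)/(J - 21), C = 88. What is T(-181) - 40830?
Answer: -8247567/202 ≈ -40830.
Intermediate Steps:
T(J) = (88 + J)/(-21 + J) (T(J) = (J + 88)/(J - 21) = (88 + J)/(-21 + J))
T(-181) - 40830 = (88 - 181)/(-21 - 181) - 40830 = -93/(-202) - 40830 = -1/202*(-93) - 40830 = 93/202 - 40830 = -8247567/202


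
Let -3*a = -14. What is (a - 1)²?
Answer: 121/9 ≈ 13.444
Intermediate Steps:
a = 14/3 (a = -⅓*(-14) = 14/3 ≈ 4.6667)
(a - 1)² = (14/3 - 1)² = (11/3)² = 121/9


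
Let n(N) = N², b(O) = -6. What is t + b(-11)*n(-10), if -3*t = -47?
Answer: -1753/3 ≈ -584.33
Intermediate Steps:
t = 47/3 (t = -⅓*(-47) = 47/3 ≈ 15.667)
t + b(-11)*n(-10) = 47/3 - 6*(-10)² = 47/3 - 6*100 = 47/3 - 600 = -1753/3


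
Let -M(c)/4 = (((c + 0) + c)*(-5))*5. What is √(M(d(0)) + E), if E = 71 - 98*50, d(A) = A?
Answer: I*√4829 ≈ 69.491*I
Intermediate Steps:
E = -4829 (E = 71 - 4900 = -4829)
M(c) = 200*c (M(c) = -4*((c + 0) + c)*(-5)*5 = -4*(c + c)*(-5)*5 = -4*(2*c)*(-5)*5 = -4*(-10*c)*5 = -(-200)*c = 200*c)
√(M(d(0)) + E) = √(200*0 - 4829) = √(0 - 4829) = √(-4829) = I*√4829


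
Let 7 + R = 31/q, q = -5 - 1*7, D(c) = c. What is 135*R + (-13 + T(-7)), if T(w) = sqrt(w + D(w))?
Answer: -5227/4 + I*sqrt(14) ≈ -1306.8 + 3.7417*I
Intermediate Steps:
q = -12 (q = -5 - 7 = -12)
T(w) = sqrt(2)*sqrt(w) (T(w) = sqrt(w + w) = sqrt(2*w) = sqrt(2)*sqrt(w))
R = -115/12 (R = -7 + 31/(-12) = -7 + 31*(-1/12) = -7 - 31/12 = -115/12 ≈ -9.5833)
135*R + (-13 + T(-7)) = 135*(-115/12) + (-13 + sqrt(2)*sqrt(-7)) = -5175/4 + (-13 + sqrt(2)*(I*sqrt(7))) = -5175/4 + (-13 + I*sqrt(14)) = -5227/4 + I*sqrt(14)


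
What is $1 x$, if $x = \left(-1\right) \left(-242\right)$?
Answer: $242$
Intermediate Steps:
$x = 242$
$1 x = 1 \cdot 242 = 242$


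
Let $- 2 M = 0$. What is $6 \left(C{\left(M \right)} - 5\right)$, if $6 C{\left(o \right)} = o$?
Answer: $-30$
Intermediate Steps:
$M = 0$ ($M = \left(- \frac{1}{2}\right) 0 = 0$)
$C{\left(o \right)} = \frac{o}{6}$
$6 \left(C{\left(M \right)} - 5\right) = 6 \left(\frac{1}{6} \cdot 0 - 5\right) = 6 \left(0 - 5\right) = 6 \left(-5\right) = -30$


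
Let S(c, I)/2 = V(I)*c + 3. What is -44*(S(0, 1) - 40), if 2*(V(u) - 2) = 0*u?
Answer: 1496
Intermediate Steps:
V(u) = 2 (V(u) = 2 + (0*u)/2 = 2 + (½)*0 = 2 + 0 = 2)
S(c, I) = 6 + 4*c (S(c, I) = 2*(2*c + 3) = 2*(3 + 2*c) = 6 + 4*c)
-44*(S(0, 1) - 40) = -44*((6 + 4*0) - 40) = -44*((6 + 0) - 40) = -44*(6 - 40) = -44*(-34) = 1496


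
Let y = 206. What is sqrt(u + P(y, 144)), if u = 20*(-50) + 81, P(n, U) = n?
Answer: I*sqrt(713) ≈ 26.702*I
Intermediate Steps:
u = -919 (u = -1000 + 81 = -919)
sqrt(u + P(y, 144)) = sqrt(-919 + 206) = sqrt(-713) = I*sqrt(713)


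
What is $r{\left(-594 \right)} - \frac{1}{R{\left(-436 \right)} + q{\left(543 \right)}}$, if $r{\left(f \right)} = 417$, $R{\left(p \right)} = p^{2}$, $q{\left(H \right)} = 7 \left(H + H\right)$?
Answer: $\frac{82440065}{197698} \approx 417.0$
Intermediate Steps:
$q{\left(H \right)} = 14 H$ ($q{\left(H \right)} = 7 \cdot 2 H = 14 H$)
$r{\left(-594 \right)} - \frac{1}{R{\left(-436 \right)} + q{\left(543 \right)}} = 417 - \frac{1}{\left(-436\right)^{2} + 14 \cdot 543} = 417 - \frac{1}{190096 + 7602} = 417 - \frac{1}{197698} = \frac{82440065}{197698}$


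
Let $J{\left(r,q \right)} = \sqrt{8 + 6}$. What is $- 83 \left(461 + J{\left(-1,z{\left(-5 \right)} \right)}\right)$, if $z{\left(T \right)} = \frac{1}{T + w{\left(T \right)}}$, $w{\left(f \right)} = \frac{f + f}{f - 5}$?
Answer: $-38263 - 83 \sqrt{14} \approx -38574.0$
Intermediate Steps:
$w{\left(f \right)} = \frac{2 f}{-5 + f}$
$z{\left(T \right)} = \frac{1}{T + \frac{2 T}{-5 + T}}$
$J{\left(r,q \right)} = \sqrt{14}$
$- 83 \left(461 + J{\left(-1,z{\left(-5 \right)} \right)}\right) = - 83 \left(461 + \sqrt{14}\right) = -38263 - 83 \sqrt{14}$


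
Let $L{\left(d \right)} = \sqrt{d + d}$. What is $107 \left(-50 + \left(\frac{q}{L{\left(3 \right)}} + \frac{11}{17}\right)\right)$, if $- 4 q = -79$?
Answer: $- \frac{89773}{17} + \frac{8453 \sqrt{6}}{24} \approx -4418.0$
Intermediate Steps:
$L{\left(d \right)} = \sqrt{2} \sqrt{d}$ ($L{\left(d \right)} = \sqrt{2 d} = \sqrt{2} \sqrt{d}$)
$q = \frac{79}{4}$ ($q = \left(- \frac{1}{4}\right) \left(-79\right) = \frac{79}{4} \approx 19.75$)
$107 \left(-50 + \left(\frac{q}{L{\left(3 \right)}} + \frac{11}{17}\right)\right) = 107 \left(-50 + \left(\frac{79}{4 \sqrt{2} \sqrt{3}} + \frac{11}{17}\right)\right) = 107 \left(-50 + \left(\frac{79}{4 \sqrt{6}} + 11 \cdot \frac{1}{17}\right)\right) = 107 \left(-50 + \left(\frac{79 \frac{\sqrt{6}}{6}}{4} + \frac{11}{17}\right)\right) = 107 \left(-50 + \left(\frac{79 \sqrt{6}}{24} + \frac{11}{17}\right)\right) = 107 \left(-50 + \left(\frac{11}{17} + \frac{79 \sqrt{6}}{24}\right)\right) = 107 \left(- \frac{839}{17} + \frac{79 \sqrt{6}}{24}\right) = - \frac{89773}{17} + \frac{8453 \sqrt{6}}{24}$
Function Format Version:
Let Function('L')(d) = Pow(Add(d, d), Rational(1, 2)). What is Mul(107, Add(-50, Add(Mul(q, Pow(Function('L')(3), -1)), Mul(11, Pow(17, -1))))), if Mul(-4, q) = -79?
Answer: Add(Rational(-89773, 17), Mul(Rational(8453, 24), Pow(6, Rational(1, 2)))) ≈ -4418.0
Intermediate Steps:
Function('L')(d) = Mul(Pow(2, Rational(1, 2)), Pow(d, Rational(1, 2))) (Function('L')(d) = Pow(Mul(2, d), Rational(1, 2)) = Mul(Pow(2, Rational(1, 2)), Pow(d, Rational(1, 2))))
q = Rational(79, 4) (q = Mul(Rational(-1, 4), -79) = Rational(79, 4) ≈ 19.750)
Mul(107, Add(-50, Add(Mul(q, Pow(Function('L')(3), -1)), Mul(11, Pow(17, -1))))) = Mul(107, Add(-50, Add(Mul(Rational(79, 4), Pow(Mul(Pow(2, Rational(1, 2)), Pow(3, Rational(1, 2))), -1)), Mul(11, Pow(17, -1))))) = Mul(107, Add(-50, Add(Mul(Rational(79, 4), Pow(Pow(6, Rational(1, 2)), -1)), Mul(11, Rational(1, 17))))) = Mul(107, Add(-50, Add(Mul(Rational(79, 4), Mul(Rational(1, 6), Pow(6, Rational(1, 2)))), Rational(11, 17)))) = Mul(107, Add(-50, Add(Mul(Rational(79, 24), Pow(6, Rational(1, 2))), Rational(11, 17)))) = Mul(107, Add(-50, Add(Rational(11, 17), Mul(Rational(79, 24), Pow(6, Rational(1, 2)))))) = Mul(107, Add(Rational(-839, 17), Mul(Rational(79, 24), Pow(6, Rational(1, 2))))) = Add(Rational(-89773, 17), Mul(Rational(8453, 24), Pow(6, Rational(1, 2))))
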